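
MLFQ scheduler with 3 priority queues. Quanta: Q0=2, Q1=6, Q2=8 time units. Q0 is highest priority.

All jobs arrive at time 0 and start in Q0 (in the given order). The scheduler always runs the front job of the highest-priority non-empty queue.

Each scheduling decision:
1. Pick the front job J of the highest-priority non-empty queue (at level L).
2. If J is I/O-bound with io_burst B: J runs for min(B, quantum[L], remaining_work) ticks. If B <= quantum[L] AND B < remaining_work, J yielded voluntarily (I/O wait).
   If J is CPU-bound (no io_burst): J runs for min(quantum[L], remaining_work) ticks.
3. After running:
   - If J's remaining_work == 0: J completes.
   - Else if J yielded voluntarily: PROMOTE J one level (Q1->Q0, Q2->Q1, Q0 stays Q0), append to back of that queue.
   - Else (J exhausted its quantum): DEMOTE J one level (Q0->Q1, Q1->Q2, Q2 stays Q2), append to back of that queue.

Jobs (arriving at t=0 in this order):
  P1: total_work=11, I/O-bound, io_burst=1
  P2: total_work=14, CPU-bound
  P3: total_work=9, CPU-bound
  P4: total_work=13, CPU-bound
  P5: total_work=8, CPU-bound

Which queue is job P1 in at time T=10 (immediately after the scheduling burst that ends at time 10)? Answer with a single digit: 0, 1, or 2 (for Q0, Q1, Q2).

Answer: 0

Derivation:
t=0-1: P1@Q0 runs 1, rem=10, I/O yield, promote→Q0. Q0=[P2,P3,P4,P5,P1] Q1=[] Q2=[]
t=1-3: P2@Q0 runs 2, rem=12, quantum used, demote→Q1. Q0=[P3,P4,P5,P1] Q1=[P2] Q2=[]
t=3-5: P3@Q0 runs 2, rem=7, quantum used, demote→Q1. Q0=[P4,P5,P1] Q1=[P2,P3] Q2=[]
t=5-7: P4@Q0 runs 2, rem=11, quantum used, demote→Q1. Q0=[P5,P1] Q1=[P2,P3,P4] Q2=[]
t=7-9: P5@Q0 runs 2, rem=6, quantum used, demote→Q1. Q0=[P1] Q1=[P2,P3,P4,P5] Q2=[]
t=9-10: P1@Q0 runs 1, rem=9, I/O yield, promote→Q0. Q0=[P1] Q1=[P2,P3,P4,P5] Q2=[]
t=10-11: P1@Q0 runs 1, rem=8, I/O yield, promote→Q0. Q0=[P1] Q1=[P2,P3,P4,P5] Q2=[]
t=11-12: P1@Q0 runs 1, rem=7, I/O yield, promote→Q0. Q0=[P1] Q1=[P2,P3,P4,P5] Q2=[]
t=12-13: P1@Q0 runs 1, rem=6, I/O yield, promote→Q0. Q0=[P1] Q1=[P2,P3,P4,P5] Q2=[]
t=13-14: P1@Q0 runs 1, rem=5, I/O yield, promote→Q0. Q0=[P1] Q1=[P2,P3,P4,P5] Q2=[]
t=14-15: P1@Q0 runs 1, rem=4, I/O yield, promote→Q0. Q0=[P1] Q1=[P2,P3,P4,P5] Q2=[]
t=15-16: P1@Q0 runs 1, rem=3, I/O yield, promote→Q0. Q0=[P1] Q1=[P2,P3,P4,P5] Q2=[]
t=16-17: P1@Q0 runs 1, rem=2, I/O yield, promote→Q0. Q0=[P1] Q1=[P2,P3,P4,P5] Q2=[]
t=17-18: P1@Q0 runs 1, rem=1, I/O yield, promote→Q0. Q0=[P1] Q1=[P2,P3,P4,P5] Q2=[]
t=18-19: P1@Q0 runs 1, rem=0, completes. Q0=[] Q1=[P2,P3,P4,P5] Q2=[]
t=19-25: P2@Q1 runs 6, rem=6, quantum used, demote→Q2. Q0=[] Q1=[P3,P4,P5] Q2=[P2]
t=25-31: P3@Q1 runs 6, rem=1, quantum used, demote→Q2. Q0=[] Q1=[P4,P5] Q2=[P2,P3]
t=31-37: P4@Q1 runs 6, rem=5, quantum used, demote→Q2. Q0=[] Q1=[P5] Q2=[P2,P3,P4]
t=37-43: P5@Q1 runs 6, rem=0, completes. Q0=[] Q1=[] Q2=[P2,P3,P4]
t=43-49: P2@Q2 runs 6, rem=0, completes. Q0=[] Q1=[] Q2=[P3,P4]
t=49-50: P3@Q2 runs 1, rem=0, completes. Q0=[] Q1=[] Q2=[P4]
t=50-55: P4@Q2 runs 5, rem=0, completes. Q0=[] Q1=[] Q2=[]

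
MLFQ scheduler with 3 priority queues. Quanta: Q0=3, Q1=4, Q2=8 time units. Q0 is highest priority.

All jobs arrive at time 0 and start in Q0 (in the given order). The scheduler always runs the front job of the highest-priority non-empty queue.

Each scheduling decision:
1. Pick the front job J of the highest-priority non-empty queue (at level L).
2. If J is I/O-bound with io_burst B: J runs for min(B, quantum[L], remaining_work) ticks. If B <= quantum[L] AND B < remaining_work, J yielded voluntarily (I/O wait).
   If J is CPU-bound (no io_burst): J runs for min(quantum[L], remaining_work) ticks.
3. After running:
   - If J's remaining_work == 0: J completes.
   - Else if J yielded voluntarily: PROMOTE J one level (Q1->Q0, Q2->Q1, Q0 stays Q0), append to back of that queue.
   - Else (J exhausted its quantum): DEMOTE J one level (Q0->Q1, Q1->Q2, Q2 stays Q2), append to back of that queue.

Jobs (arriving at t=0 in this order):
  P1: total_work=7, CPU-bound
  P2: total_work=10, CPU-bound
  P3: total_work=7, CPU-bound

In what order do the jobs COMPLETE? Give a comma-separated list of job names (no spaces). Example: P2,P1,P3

Answer: P1,P3,P2

Derivation:
t=0-3: P1@Q0 runs 3, rem=4, quantum used, demote→Q1. Q0=[P2,P3] Q1=[P1] Q2=[]
t=3-6: P2@Q0 runs 3, rem=7, quantum used, demote→Q1. Q0=[P3] Q1=[P1,P2] Q2=[]
t=6-9: P3@Q0 runs 3, rem=4, quantum used, demote→Q1. Q0=[] Q1=[P1,P2,P3] Q2=[]
t=9-13: P1@Q1 runs 4, rem=0, completes. Q0=[] Q1=[P2,P3] Q2=[]
t=13-17: P2@Q1 runs 4, rem=3, quantum used, demote→Q2. Q0=[] Q1=[P3] Q2=[P2]
t=17-21: P3@Q1 runs 4, rem=0, completes. Q0=[] Q1=[] Q2=[P2]
t=21-24: P2@Q2 runs 3, rem=0, completes. Q0=[] Q1=[] Q2=[]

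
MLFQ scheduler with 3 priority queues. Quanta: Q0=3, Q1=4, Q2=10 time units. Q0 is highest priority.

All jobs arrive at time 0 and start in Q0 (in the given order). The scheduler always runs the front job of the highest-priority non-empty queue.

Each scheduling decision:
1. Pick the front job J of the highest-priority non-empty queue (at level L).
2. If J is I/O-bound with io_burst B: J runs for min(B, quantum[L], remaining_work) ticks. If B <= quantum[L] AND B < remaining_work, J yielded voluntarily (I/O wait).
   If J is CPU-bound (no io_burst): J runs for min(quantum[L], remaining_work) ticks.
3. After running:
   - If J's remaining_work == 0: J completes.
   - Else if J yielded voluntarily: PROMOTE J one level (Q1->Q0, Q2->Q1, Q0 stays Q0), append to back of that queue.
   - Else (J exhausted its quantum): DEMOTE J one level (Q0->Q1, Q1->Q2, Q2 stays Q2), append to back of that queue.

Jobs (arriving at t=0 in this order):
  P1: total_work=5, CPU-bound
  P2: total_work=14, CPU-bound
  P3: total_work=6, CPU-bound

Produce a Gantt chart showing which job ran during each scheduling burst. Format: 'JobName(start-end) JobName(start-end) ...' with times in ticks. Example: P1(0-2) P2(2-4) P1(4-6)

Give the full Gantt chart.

t=0-3: P1@Q0 runs 3, rem=2, quantum used, demote→Q1. Q0=[P2,P3] Q1=[P1] Q2=[]
t=3-6: P2@Q0 runs 3, rem=11, quantum used, demote→Q1. Q0=[P3] Q1=[P1,P2] Q2=[]
t=6-9: P3@Q0 runs 3, rem=3, quantum used, demote→Q1. Q0=[] Q1=[P1,P2,P3] Q2=[]
t=9-11: P1@Q1 runs 2, rem=0, completes. Q0=[] Q1=[P2,P3] Q2=[]
t=11-15: P2@Q1 runs 4, rem=7, quantum used, demote→Q2. Q0=[] Q1=[P3] Q2=[P2]
t=15-18: P3@Q1 runs 3, rem=0, completes. Q0=[] Q1=[] Q2=[P2]
t=18-25: P2@Q2 runs 7, rem=0, completes. Q0=[] Q1=[] Q2=[]

Answer: P1(0-3) P2(3-6) P3(6-9) P1(9-11) P2(11-15) P3(15-18) P2(18-25)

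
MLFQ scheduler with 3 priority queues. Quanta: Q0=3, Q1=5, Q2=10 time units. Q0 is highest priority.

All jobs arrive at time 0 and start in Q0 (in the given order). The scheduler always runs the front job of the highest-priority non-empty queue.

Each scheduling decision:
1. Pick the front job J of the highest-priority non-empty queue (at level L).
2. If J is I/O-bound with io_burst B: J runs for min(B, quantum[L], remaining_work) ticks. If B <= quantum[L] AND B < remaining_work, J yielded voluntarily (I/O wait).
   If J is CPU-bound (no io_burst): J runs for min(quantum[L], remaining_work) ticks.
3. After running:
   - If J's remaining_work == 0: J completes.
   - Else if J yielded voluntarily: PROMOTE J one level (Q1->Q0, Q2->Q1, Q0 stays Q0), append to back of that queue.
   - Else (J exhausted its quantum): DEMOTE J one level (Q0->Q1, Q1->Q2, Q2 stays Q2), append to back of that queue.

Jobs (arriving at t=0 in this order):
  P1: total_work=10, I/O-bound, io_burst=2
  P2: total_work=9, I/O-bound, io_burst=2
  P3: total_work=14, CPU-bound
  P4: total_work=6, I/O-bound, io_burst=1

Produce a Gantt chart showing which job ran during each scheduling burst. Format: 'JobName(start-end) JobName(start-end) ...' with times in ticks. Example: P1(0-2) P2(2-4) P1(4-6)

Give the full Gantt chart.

t=0-2: P1@Q0 runs 2, rem=8, I/O yield, promote→Q0. Q0=[P2,P3,P4,P1] Q1=[] Q2=[]
t=2-4: P2@Q0 runs 2, rem=7, I/O yield, promote→Q0. Q0=[P3,P4,P1,P2] Q1=[] Q2=[]
t=4-7: P3@Q0 runs 3, rem=11, quantum used, demote→Q1. Q0=[P4,P1,P2] Q1=[P3] Q2=[]
t=7-8: P4@Q0 runs 1, rem=5, I/O yield, promote→Q0. Q0=[P1,P2,P4] Q1=[P3] Q2=[]
t=8-10: P1@Q0 runs 2, rem=6, I/O yield, promote→Q0. Q0=[P2,P4,P1] Q1=[P3] Q2=[]
t=10-12: P2@Q0 runs 2, rem=5, I/O yield, promote→Q0. Q0=[P4,P1,P2] Q1=[P3] Q2=[]
t=12-13: P4@Q0 runs 1, rem=4, I/O yield, promote→Q0. Q0=[P1,P2,P4] Q1=[P3] Q2=[]
t=13-15: P1@Q0 runs 2, rem=4, I/O yield, promote→Q0. Q0=[P2,P4,P1] Q1=[P3] Q2=[]
t=15-17: P2@Q0 runs 2, rem=3, I/O yield, promote→Q0. Q0=[P4,P1,P2] Q1=[P3] Q2=[]
t=17-18: P4@Q0 runs 1, rem=3, I/O yield, promote→Q0. Q0=[P1,P2,P4] Q1=[P3] Q2=[]
t=18-20: P1@Q0 runs 2, rem=2, I/O yield, promote→Q0. Q0=[P2,P4,P1] Q1=[P3] Q2=[]
t=20-22: P2@Q0 runs 2, rem=1, I/O yield, promote→Q0. Q0=[P4,P1,P2] Q1=[P3] Q2=[]
t=22-23: P4@Q0 runs 1, rem=2, I/O yield, promote→Q0. Q0=[P1,P2,P4] Q1=[P3] Q2=[]
t=23-25: P1@Q0 runs 2, rem=0, completes. Q0=[P2,P4] Q1=[P3] Q2=[]
t=25-26: P2@Q0 runs 1, rem=0, completes. Q0=[P4] Q1=[P3] Q2=[]
t=26-27: P4@Q0 runs 1, rem=1, I/O yield, promote→Q0. Q0=[P4] Q1=[P3] Q2=[]
t=27-28: P4@Q0 runs 1, rem=0, completes. Q0=[] Q1=[P3] Q2=[]
t=28-33: P3@Q1 runs 5, rem=6, quantum used, demote→Q2. Q0=[] Q1=[] Q2=[P3]
t=33-39: P3@Q2 runs 6, rem=0, completes. Q0=[] Q1=[] Q2=[]

Answer: P1(0-2) P2(2-4) P3(4-7) P4(7-8) P1(8-10) P2(10-12) P4(12-13) P1(13-15) P2(15-17) P4(17-18) P1(18-20) P2(20-22) P4(22-23) P1(23-25) P2(25-26) P4(26-27) P4(27-28) P3(28-33) P3(33-39)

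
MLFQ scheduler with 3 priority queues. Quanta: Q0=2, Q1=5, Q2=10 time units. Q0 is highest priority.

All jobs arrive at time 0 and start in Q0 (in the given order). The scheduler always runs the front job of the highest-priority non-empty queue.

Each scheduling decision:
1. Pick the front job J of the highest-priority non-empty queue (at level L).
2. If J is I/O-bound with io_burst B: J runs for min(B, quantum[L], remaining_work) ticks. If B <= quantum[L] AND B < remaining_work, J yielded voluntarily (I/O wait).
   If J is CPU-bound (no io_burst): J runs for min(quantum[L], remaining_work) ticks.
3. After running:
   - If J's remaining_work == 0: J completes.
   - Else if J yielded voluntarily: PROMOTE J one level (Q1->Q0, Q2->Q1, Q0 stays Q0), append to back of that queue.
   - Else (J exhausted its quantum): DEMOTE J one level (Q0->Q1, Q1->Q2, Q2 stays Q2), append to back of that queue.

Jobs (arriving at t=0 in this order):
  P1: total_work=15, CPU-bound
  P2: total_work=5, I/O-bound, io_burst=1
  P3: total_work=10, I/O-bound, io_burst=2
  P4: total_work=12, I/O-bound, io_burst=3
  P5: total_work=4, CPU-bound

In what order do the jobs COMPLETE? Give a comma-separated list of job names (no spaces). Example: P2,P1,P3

Answer: P2,P3,P5,P4,P1

Derivation:
t=0-2: P1@Q0 runs 2, rem=13, quantum used, demote→Q1. Q0=[P2,P3,P4,P5] Q1=[P1] Q2=[]
t=2-3: P2@Q0 runs 1, rem=4, I/O yield, promote→Q0. Q0=[P3,P4,P5,P2] Q1=[P1] Q2=[]
t=3-5: P3@Q0 runs 2, rem=8, I/O yield, promote→Q0. Q0=[P4,P5,P2,P3] Q1=[P1] Q2=[]
t=5-7: P4@Q0 runs 2, rem=10, quantum used, demote→Q1. Q0=[P5,P2,P3] Q1=[P1,P4] Q2=[]
t=7-9: P5@Q0 runs 2, rem=2, quantum used, demote→Q1. Q0=[P2,P3] Q1=[P1,P4,P5] Q2=[]
t=9-10: P2@Q0 runs 1, rem=3, I/O yield, promote→Q0. Q0=[P3,P2] Q1=[P1,P4,P5] Q2=[]
t=10-12: P3@Q0 runs 2, rem=6, I/O yield, promote→Q0. Q0=[P2,P3] Q1=[P1,P4,P5] Q2=[]
t=12-13: P2@Q0 runs 1, rem=2, I/O yield, promote→Q0. Q0=[P3,P2] Q1=[P1,P4,P5] Q2=[]
t=13-15: P3@Q0 runs 2, rem=4, I/O yield, promote→Q0. Q0=[P2,P3] Q1=[P1,P4,P5] Q2=[]
t=15-16: P2@Q0 runs 1, rem=1, I/O yield, promote→Q0. Q0=[P3,P2] Q1=[P1,P4,P5] Q2=[]
t=16-18: P3@Q0 runs 2, rem=2, I/O yield, promote→Q0. Q0=[P2,P3] Q1=[P1,P4,P5] Q2=[]
t=18-19: P2@Q0 runs 1, rem=0, completes. Q0=[P3] Q1=[P1,P4,P5] Q2=[]
t=19-21: P3@Q0 runs 2, rem=0, completes. Q0=[] Q1=[P1,P4,P5] Q2=[]
t=21-26: P1@Q1 runs 5, rem=8, quantum used, demote→Q2. Q0=[] Q1=[P4,P5] Q2=[P1]
t=26-29: P4@Q1 runs 3, rem=7, I/O yield, promote→Q0. Q0=[P4] Q1=[P5] Q2=[P1]
t=29-31: P4@Q0 runs 2, rem=5, quantum used, demote→Q1. Q0=[] Q1=[P5,P4] Q2=[P1]
t=31-33: P5@Q1 runs 2, rem=0, completes. Q0=[] Q1=[P4] Q2=[P1]
t=33-36: P4@Q1 runs 3, rem=2, I/O yield, promote→Q0. Q0=[P4] Q1=[] Q2=[P1]
t=36-38: P4@Q0 runs 2, rem=0, completes. Q0=[] Q1=[] Q2=[P1]
t=38-46: P1@Q2 runs 8, rem=0, completes. Q0=[] Q1=[] Q2=[]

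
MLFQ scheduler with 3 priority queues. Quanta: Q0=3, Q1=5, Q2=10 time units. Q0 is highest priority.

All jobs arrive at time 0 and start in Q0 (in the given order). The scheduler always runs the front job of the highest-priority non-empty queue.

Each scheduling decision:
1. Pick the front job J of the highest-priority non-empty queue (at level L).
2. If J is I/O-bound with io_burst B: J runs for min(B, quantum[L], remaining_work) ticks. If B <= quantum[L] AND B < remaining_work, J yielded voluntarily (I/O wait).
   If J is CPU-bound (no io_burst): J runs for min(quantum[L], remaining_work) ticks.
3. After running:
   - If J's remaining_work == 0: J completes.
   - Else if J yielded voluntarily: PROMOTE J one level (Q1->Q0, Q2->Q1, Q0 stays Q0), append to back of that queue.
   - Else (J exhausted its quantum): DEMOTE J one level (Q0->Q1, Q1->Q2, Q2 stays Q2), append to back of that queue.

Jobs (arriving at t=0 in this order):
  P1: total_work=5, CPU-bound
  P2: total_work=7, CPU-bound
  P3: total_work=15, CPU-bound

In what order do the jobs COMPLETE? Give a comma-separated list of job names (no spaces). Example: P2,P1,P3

t=0-3: P1@Q0 runs 3, rem=2, quantum used, demote→Q1. Q0=[P2,P3] Q1=[P1] Q2=[]
t=3-6: P2@Q0 runs 3, rem=4, quantum used, demote→Q1. Q0=[P3] Q1=[P1,P2] Q2=[]
t=6-9: P3@Q0 runs 3, rem=12, quantum used, demote→Q1. Q0=[] Q1=[P1,P2,P3] Q2=[]
t=9-11: P1@Q1 runs 2, rem=0, completes. Q0=[] Q1=[P2,P3] Q2=[]
t=11-15: P2@Q1 runs 4, rem=0, completes. Q0=[] Q1=[P3] Q2=[]
t=15-20: P3@Q1 runs 5, rem=7, quantum used, demote→Q2. Q0=[] Q1=[] Q2=[P3]
t=20-27: P3@Q2 runs 7, rem=0, completes. Q0=[] Q1=[] Q2=[]

Answer: P1,P2,P3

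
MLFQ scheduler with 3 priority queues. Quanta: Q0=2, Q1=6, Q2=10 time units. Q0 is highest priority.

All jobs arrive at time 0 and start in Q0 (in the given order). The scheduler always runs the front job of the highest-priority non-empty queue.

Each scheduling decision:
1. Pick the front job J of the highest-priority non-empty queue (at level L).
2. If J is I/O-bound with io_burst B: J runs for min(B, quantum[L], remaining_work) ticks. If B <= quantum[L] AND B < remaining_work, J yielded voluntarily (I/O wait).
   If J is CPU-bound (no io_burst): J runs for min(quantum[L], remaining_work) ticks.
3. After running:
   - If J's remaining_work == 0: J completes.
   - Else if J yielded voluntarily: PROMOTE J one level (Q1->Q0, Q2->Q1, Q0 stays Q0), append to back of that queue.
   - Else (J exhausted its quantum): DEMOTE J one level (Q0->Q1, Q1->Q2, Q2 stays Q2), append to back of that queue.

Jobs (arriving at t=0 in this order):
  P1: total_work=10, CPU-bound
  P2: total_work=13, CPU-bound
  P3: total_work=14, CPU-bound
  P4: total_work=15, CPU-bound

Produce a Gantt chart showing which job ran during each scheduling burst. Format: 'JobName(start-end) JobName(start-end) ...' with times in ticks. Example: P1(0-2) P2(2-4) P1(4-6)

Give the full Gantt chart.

Answer: P1(0-2) P2(2-4) P3(4-6) P4(6-8) P1(8-14) P2(14-20) P3(20-26) P4(26-32) P1(32-34) P2(34-39) P3(39-45) P4(45-52)

Derivation:
t=0-2: P1@Q0 runs 2, rem=8, quantum used, demote→Q1. Q0=[P2,P3,P4] Q1=[P1] Q2=[]
t=2-4: P2@Q0 runs 2, rem=11, quantum used, demote→Q1. Q0=[P3,P4] Q1=[P1,P2] Q2=[]
t=4-6: P3@Q0 runs 2, rem=12, quantum used, demote→Q1. Q0=[P4] Q1=[P1,P2,P3] Q2=[]
t=6-8: P4@Q0 runs 2, rem=13, quantum used, demote→Q1. Q0=[] Q1=[P1,P2,P3,P4] Q2=[]
t=8-14: P1@Q1 runs 6, rem=2, quantum used, demote→Q2. Q0=[] Q1=[P2,P3,P4] Q2=[P1]
t=14-20: P2@Q1 runs 6, rem=5, quantum used, demote→Q2. Q0=[] Q1=[P3,P4] Q2=[P1,P2]
t=20-26: P3@Q1 runs 6, rem=6, quantum used, demote→Q2. Q0=[] Q1=[P4] Q2=[P1,P2,P3]
t=26-32: P4@Q1 runs 6, rem=7, quantum used, demote→Q2. Q0=[] Q1=[] Q2=[P1,P2,P3,P4]
t=32-34: P1@Q2 runs 2, rem=0, completes. Q0=[] Q1=[] Q2=[P2,P3,P4]
t=34-39: P2@Q2 runs 5, rem=0, completes. Q0=[] Q1=[] Q2=[P3,P4]
t=39-45: P3@Q2 runs 6, rem=0, completes. Q0=[] Q1=[] Q2=[P4]
t=45-52: P4@Q2 runs 7, rem=0, completes. Q0=[] Q1=[] Q2=[]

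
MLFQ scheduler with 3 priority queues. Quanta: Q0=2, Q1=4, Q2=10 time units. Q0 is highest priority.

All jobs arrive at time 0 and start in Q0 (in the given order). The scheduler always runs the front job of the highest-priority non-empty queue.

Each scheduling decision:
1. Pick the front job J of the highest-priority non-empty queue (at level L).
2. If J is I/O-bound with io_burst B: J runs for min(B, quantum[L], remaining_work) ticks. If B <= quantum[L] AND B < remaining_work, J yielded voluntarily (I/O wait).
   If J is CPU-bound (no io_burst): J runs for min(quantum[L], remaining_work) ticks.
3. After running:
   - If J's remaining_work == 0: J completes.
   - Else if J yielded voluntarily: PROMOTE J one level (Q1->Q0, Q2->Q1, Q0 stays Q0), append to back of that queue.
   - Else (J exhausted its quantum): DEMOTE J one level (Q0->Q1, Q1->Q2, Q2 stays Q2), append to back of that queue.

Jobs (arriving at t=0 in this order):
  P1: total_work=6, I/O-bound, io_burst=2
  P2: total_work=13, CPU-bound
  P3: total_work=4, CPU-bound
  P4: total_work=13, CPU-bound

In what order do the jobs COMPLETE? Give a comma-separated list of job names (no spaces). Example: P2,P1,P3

Answer: P1,P3,P2,P4

Derivation:
t=0-2: P1@Q0 runs 2, rem=4, I/O yield, promote→Q0. Q0=[P2,P3,P4,P1] Q1=[] Q2=[]
t=2-4: P2@Q0 runs 2, rem=11, quantum used, demote→Q1. Q0=[P3,P4,P1] Q1=[P2] Q2=[]
t=4-6: P3@Q0 runs 2, rem=2, quantum used, demote→Q1. Q0=[P4,P1] Q1=[P2,P3] Q2=[]
t=6-8: P4@Q0 runs 2, rem=11, quantum used, demote→Q1. Q0=[P1] Q1=[P2,P3,P4] Q2=[]
t=8-10: P1@Q0 runs 2, rem=2, I/O yield, promote→Q0. Q0=[P1] Q1=[P2,P3,P4] Q2=[]
t=10-12: P1@Q0 runs 2, rem=0, completes. Q0=[] Q1=[P2,P3,P4] Q2=[]
t=12-16: P2@Q1 runs 4, rem=7, quantum used, demote→Q2. Q0=[] Q1=[P3,P4] Q2=[P2]
t=16-18: P3@Q1 runs 2, rem=0, completes. Q0=[] Q1=[P4] Q2=[P2]
t=18-22: P4@Q1 runs 4, rem=7, quantum used, demote→Q2. Q0=[] Q1=[] Q2=[P2,P4]
t=22-29: P2@Q2 runs 7, rem=0, completes. Q0=[] Q1=[] Q2=[P4]
t=29-36: P4@Q2 runs 7, rem=0, completes. Q0=[] Q1=[] Q2=[]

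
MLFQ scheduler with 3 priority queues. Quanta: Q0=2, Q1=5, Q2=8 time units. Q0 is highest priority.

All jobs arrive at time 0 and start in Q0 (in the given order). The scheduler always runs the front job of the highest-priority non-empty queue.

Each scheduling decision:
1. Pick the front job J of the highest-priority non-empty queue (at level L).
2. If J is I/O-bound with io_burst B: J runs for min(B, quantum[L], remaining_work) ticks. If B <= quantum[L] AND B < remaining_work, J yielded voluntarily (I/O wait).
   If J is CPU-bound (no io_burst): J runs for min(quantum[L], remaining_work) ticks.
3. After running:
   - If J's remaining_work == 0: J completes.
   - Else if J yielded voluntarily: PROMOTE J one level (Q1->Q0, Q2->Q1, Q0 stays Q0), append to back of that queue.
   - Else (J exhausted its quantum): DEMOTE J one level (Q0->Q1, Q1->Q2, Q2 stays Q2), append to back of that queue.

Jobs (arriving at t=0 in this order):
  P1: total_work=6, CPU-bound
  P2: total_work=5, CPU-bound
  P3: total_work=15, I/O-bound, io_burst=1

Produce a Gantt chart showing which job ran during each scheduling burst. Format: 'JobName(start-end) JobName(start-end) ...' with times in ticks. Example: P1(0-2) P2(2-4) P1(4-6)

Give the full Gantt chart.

Answer: P1(0-2) P2(2-4) P3(4-5) P3(5-6) P3(6-7) P3(7-8) P3(8-9) P3(9-10) P3(10-11) P3(11-12) P3(12-13) P3(13-14) P3(14-15) P3(15-16) P3(16-17) P3(17-18) P3(18-19) P1(19-23) P2(23-26)

Derivation:
t=0-2: P1@Q0 runs 2, rem=4, quantum used, demote→Q1. Q0=[P2,P3] Q1=[P1] Q2=[]
t=2-4: P2@Q0 runs 2, rem=3, quantum used, demote→Q1. Q0=[P3] Q1=[P1,P2] Q2=[]
t=4-5: P3@Q0 runs 1, rem=14, I/O yield, promote→Q0. Q0=[P3] Q1=[P1,P2] Q2=[]
t=5-6: P3@Q0 runs 1, rem=13, I/O yield, promote→Q0. Q0=[P3] Q1=[P1,P2] Q2=[]
t=6-7: P3@Q0 runs 1, rem=12, I/O yield, promote→Q0. Q0=[P3] Q1=[P1,P2] Q2=[]
t=7-8: P3@Q0 runs 1, rem=11, I/O yield, promote→Q0. Q0=[P3] Q1=[P1,P2] Q2=[]
t=8-9: P3@Q0 runs 1, rem=10, I/O yield, promote→Q0. Q0=[P3] Q1=[P1,P2] Q2=[]
t=9-10: P3@Q0 runs 1, rem=9, I/O yield, promote→Q0. Q0=[P3] Q1=[P1,P2] Q2=[]
t=10-11: P3@Q0 runs 1, rem=8, I/O yield, promote→Q0. Q0=[P3] Q1=[P1,P2] Q2=[]
t=11-12: P3@Q0 runs 1, rem=7, I/O yield, promote→Q0. Q0=[P3] Q1=[P1,P2] Q2=[]
t=12-13: P3@Q0 runs 1, rem=6, I/O yield, promote→Q0. Q0=[P3] Q1=[P1,P2] Q2=[]
t=13-14: P3@Q0 runs 1, rem=5, I/O yield, promote→Q0. Q0=[P3] Q1=[P1,P2] Q2=[]
t=14-15: P3@Q0 runs 1, rem=4, I/O yield, promote→Q0. Q0=[P3] Q1=[P1,P2] Q2=[]
t=15-16: P3@Q0 runs 1, rem=3, I/O yield, promote→Q0. Q0=[P3] Q1=[P1,P2] Q2=[]
t=16-17: P3@Q0 runs 1, rem=2, I/O yield, promote→Q0. Q0=[P3] Q1=[P1,P2] Q2=[]
t=17-18: P3@Q0 runs 1, rem=1, I/O yield, promote→Q0. Q0=[P3] Q1=[P1,P2] Q2=[]
t=18-19: P3@Q0 runs 1, rem=0, completes. Q0=[] Q1=[P1,P2] Q2=[]
t=19-23: P1@Q1 runs 4, rem=0, completes. Q0=[] Q1=[P2] Q2=[]
t=23-26: P2@Q1 runs 3, rem=0, completes. Q0=[] Q1=[] Q2=[]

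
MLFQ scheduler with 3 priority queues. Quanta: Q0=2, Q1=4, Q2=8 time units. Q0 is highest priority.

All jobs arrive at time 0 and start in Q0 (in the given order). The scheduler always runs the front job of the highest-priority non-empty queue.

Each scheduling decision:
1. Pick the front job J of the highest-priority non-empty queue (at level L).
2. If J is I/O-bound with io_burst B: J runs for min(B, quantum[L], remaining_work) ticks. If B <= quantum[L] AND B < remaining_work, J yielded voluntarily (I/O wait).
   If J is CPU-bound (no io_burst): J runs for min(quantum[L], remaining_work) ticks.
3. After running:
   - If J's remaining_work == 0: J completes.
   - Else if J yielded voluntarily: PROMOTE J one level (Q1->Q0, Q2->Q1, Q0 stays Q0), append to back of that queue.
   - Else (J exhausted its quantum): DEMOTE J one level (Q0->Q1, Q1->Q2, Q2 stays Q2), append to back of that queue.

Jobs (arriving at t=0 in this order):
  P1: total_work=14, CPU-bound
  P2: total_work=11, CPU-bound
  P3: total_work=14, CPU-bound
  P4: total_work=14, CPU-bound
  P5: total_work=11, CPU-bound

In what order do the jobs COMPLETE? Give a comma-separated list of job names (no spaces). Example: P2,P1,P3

t=0-2: P1@Q0 runs 2, rem=12, quantum used, demote→Q1. Q0=[P2,P3,P4,P5] Q1=[P1] Q2=[]
t=2-4: P2@Q0 runs 2, rem=9, quantum used, demote→Q1. Q0=[P3,P4,P5] Q1=[P1,P2] Q2=[]
t=4-6: P3@Q0 runs 2, rem=12, quantum used, demote→Q1. Q0=[P4,P5] Q1=[P1,P2,P3] Q2=[]
t=6-8: P4@Q0 runs 2, rem=12, quantum used, demote→Q1. Q0=[P5] Q1=[P1,P2,P3,P4] Q2=[]
t=8-10: P5@Q0 runs 2, rem=9, quantum used, demote→Q1. Q0=[] Q1=[P1,P2,P3,P4,P5] Q2=[]
t=10-14: P1@Q1 runs 4, rem=8, quantum used, demote→Q2. Q0=[] Q1=[P2,P3,P4,P5] Q2=[P1]
t=14-18: P2@Q1 runs 4, rem=5, quantum used, demote→Q2. Q0=[] Q1=[P3,P4,P5] Q2=[P1,P2]
t=18-22: P3@Q1 runs 4, rem=8, quantum used, demote→Q2. Q0=[] Q1=[P4,P5] Q2=[P1,P2,P3]
t=22-26: P4@Q1 runs 4, rem=8, quantum used, demote→Q2. Q0=[] Q1=[P5] Q2=[P1,P2,P3,P4]
t=26-30: P5@Q1 runs 4, rem=5, quantum used, demote→Q2. Q0=[] Q1=[] Q2=[P1,P2,P3,P4,P5]
t=30-38: P1@Q2 runs 8, rem=0, completes. Q0=[] Q1=[] Q2=[P2,P3,P4,P5]
t=38-43: P2@Q2 runs 5, rem=0, completes. Q0=[] Q1=[] Q2=[P3,P4,P5]
t=43-51: P3@Q2 runs 8, rem=0, completes. Q0=[] Q1=[] Q2=[P4,P5]
t=51-59: P4@Q2 runs 8, rem=0, completes. Q0=[] Q1=[] Q2=[P5]
t=59-64: P5@Q2 runs 5, rem=0, completes. Q0=[] Q1=[] Q2=[]

Answer: P1,P2,P3,P4,P5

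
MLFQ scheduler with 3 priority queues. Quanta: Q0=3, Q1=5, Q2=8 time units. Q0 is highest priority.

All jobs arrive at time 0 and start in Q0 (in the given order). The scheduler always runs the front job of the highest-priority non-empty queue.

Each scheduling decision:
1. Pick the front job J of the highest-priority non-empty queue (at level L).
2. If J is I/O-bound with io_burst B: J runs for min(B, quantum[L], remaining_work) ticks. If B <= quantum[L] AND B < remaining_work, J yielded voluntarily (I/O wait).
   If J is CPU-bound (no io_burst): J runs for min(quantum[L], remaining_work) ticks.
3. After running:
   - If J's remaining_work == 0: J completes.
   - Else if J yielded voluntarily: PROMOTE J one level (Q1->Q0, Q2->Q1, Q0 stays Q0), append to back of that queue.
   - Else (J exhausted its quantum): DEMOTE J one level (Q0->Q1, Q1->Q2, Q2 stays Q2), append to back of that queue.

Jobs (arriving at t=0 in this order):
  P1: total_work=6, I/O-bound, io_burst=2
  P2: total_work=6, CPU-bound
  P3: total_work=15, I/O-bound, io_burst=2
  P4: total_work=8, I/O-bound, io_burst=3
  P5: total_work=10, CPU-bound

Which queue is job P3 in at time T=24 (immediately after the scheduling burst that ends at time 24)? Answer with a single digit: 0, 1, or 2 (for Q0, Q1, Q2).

Answer: 0

Derivation:
t=0-2: P1@Q0 runs 2, rem=4, I/O yield, promote→Q0. Q0=[P2,P3,P4,P5,P1] Q1=[] Q2=[]
t=2-5: P2@Q0 runs 3, rem=3, quantum used, demote→Q1. Q0=[P3,P4,P5,P1] Q1=[P2] Q2=[]
t=5-7: P3@Q0 runs 2, rem=13, I/O yield, promote→Q0. Q0=[P4,P5,P1,P3] Q1=[P2] Q2=[]
t=7-10: P4@Q0 runs 3, rem=5, I/O yield, promote→Q0. Q0=[P5,P1,P3,P4] Q1=[P2] Q2=[]
t=10-13: P5@Q0 runs 3, rem=7, quantum used, demote→Q1. Q0=[P1,P3,P4] Q1=[P2,P5] Q2=[]
t=13-15: P1@Q0 runs 2, rem=2, I/O yield, promote→Q0. Q0=[P3,P4,P1] Q1=[P2,P5] Q2=[]
t=15-17: P3@Q0 runs 2, rem=11, I/O yield, promote→Q0. Q0=[P4,P1,P3] Q1=[P2,P5] Q2=[]
t=17-20: P4@Q0 runs 3, rem=2, I/O yield, promote→Q0. Q0=[P1,P3,P4] Q1=[P2,P5] Q2=[]
t=20-22: P1@Q0 runs 2, rem=0, completes. Q0=[P3,P4] Q1=[P2,P5] Q2=[]
t=22-24: P3@Q0 runs 2, rem=9, I/O yield, promote→Q0. Q0=[P4,P3] Q1=[P2,P5] Q2=[]
t=24-26: P4@Q0 runs 2, rem=0, completes. Q0=[P3] Q1=[P2,P5] Q2=[]
t=26-28: P3@Q0 runs 2, rem=7, I/O yield, promote→Q0. Q0=[P3] Q1=[P2,P5] Q2=[]
t=28-30: P3@Q0 runs 2, rem=5, I/O yield, promote→Q0. Q0=[P3] Q1=[P2,P5] Q2=[]
t=30-32: P3@Q0 runs 2, rem=3, I/O yield, promote→Q0. Q0=[P3] Q1=[P2,P5] Q2=[]
t=32-34: P3@Q0 runs 2, rem=1, I/O yield, promote→Q0. Q0=[P3] Q1=[P2,P5] Q2=[]
t=34-35: P3@Q0 runs 1, rem=0, completes. Q0=[] Q1=[P2,P5] Q2=[]
t=35-38: P2@Q1 runs 3, rem=0, completes. Q0=[] Q1=[P5] Q2=[]
t=38-43: P5@Q1 runs 5, rem=2, quantum used, demote→Q2. Q0=[] Q1=[] Q2=[P5]
t=43-45: P5@Q2 runs 2, rem=0, completes. Q0=[] Q1=[] Q2=[]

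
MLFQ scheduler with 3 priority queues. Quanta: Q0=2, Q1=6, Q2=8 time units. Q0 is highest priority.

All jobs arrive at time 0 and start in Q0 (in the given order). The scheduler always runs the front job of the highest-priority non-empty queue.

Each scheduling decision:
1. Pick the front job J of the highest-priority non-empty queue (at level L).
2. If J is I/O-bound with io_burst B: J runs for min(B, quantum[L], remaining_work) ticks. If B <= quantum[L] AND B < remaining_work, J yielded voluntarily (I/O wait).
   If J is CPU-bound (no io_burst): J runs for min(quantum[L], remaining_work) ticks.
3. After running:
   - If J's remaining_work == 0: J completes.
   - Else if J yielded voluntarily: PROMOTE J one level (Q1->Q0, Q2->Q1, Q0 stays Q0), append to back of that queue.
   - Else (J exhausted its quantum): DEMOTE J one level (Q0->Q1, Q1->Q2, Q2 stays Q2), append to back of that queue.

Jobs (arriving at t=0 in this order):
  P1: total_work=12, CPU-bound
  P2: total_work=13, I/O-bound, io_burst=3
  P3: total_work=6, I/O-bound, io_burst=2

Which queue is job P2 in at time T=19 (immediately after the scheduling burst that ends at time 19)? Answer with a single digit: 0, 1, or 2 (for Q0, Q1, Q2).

t=0-2: P1@Q0 runs 2, rem=10, quantum used, demote→Q1. Q0=[P2,P3] Q1=[P1] Q2=[]
t=2-4: P2@Q0 runs 2, rem=11, quantum used, demote→Q1. Q0=[P3] Q1=[P1,P2] Q2=[]
t=4-6: P3@Q0 runs 2, rem=4, I/O yield, promote→Q0. Q0=[P3] Q1=[P1,P2] Q2=[]
t=6-8: P3@Q0 runs 2, rem=2, I/O yield, promote→Q0. Q0=[P3] Q1=[P1,P2] Q2=[]
t=8-10: P3@Q0 runs 2, rem=0, completes. Q0=[] Q1=[P1,P2] Q2=[]
t=10-16: P1@Q1 runs 6, rem=4, quantum used, demote→Q2. Q0=[] Q1=[P2] Q2=[P1]
t=16-19: P2@Q1 runs 3, rem=8, I/O yield, promote→Q0. Q0=[P2] Q1=[] Q2=[P1]
t=19-21: P2@Q0 runs 2, rem=6, quantum used, demote→Q1. Q0=[] Q1=[P2] Q2=[P1]
t=21-24: P2@Q1 runs 3, rem=3, I/O yield, promote→Q0. Q0=[P2] Q1=[] Q2=[P1]
t=24-26: P2@Q0 runs 2, rem=1, quantum used, demote→Q1. Q0=[] Q1=[P2] Q2=[P1]
t=26-27: P2@Q1 runs 1, rem=0, completes. Q0=[] Q1=[] Q2=[P1]
t=27-31: P1@Q2 runs 4, rem=0, completes. Q0=[] Q1=[] Q2=[]

Answer: 0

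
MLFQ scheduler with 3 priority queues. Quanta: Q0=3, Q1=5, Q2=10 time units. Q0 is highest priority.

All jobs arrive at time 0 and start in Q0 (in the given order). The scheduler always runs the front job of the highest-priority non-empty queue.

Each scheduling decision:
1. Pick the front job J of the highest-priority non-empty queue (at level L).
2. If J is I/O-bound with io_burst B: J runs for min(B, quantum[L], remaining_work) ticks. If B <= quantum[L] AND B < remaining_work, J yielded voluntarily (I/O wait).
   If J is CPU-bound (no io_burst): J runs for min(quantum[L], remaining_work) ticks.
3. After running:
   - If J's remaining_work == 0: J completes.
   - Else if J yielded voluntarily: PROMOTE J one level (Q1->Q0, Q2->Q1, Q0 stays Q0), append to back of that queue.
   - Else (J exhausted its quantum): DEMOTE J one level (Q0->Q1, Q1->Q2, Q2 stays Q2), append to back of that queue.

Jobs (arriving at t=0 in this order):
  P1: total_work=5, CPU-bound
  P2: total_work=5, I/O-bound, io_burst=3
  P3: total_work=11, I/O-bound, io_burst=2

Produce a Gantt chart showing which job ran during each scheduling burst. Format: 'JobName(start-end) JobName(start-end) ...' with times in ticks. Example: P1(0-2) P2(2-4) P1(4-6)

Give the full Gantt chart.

Answer: P1(0-3) P2(3-6) P3(6-8) P2(8-10) P3(10-12) P3(12-14) P3(14-16) P3(16-18) P3(18-19) P1(19-21)

Derivation:
t=0-3: P1@Q0 runs 3, rem=2, quantum used, demote→Q1. Q0=[P2,P3] Q1=[P1] Q2=[]
t=3-6: P2@Q0 runs 3, rem=2, I/O yield, promote→Q0. Q0=[P3,P2] Q1=[P1] Q2=[]
t=6-8: P3@Q0 runs 2, rem=9, I/O yield, promote→Q0. Q0=[P2,P3] Q1=[P1] Q2=[]
t=8-10: P2@Q0 runs 2, rem=0, completes. Q0=[P3] Q1=[P1] Q2=[]
t=10-12: P3@Q0 runs 2, rem=7, I/O yield, promote→Q0. Q0=[P3] Q1=[P1] Q2=[]
t=12-14: P3@Q0 runs 2, rem=5, I/O yield, promote→Q0. Q0=[P3] Q1=[P1] Q2=[]
t=14-16: P3@Q0 runs 2, rem=3, I/O yield, promote→Q0. Q0=[P3] Q1=[P1] Q2=[]
t=16-18: P3@Q0 runs 2, rem=1, I/O yield, promote→Q0. Q0=[P3] Q1=[P1] Q2=[]
t=18-19: P3@Q0 runs 1, rem=0, completes. Q0=[] Q1=[P1] Q2=[]
t=19-21: P1@Q1 runs 2, rem=0, completes. Q0=[] Q1=[] Q2=[]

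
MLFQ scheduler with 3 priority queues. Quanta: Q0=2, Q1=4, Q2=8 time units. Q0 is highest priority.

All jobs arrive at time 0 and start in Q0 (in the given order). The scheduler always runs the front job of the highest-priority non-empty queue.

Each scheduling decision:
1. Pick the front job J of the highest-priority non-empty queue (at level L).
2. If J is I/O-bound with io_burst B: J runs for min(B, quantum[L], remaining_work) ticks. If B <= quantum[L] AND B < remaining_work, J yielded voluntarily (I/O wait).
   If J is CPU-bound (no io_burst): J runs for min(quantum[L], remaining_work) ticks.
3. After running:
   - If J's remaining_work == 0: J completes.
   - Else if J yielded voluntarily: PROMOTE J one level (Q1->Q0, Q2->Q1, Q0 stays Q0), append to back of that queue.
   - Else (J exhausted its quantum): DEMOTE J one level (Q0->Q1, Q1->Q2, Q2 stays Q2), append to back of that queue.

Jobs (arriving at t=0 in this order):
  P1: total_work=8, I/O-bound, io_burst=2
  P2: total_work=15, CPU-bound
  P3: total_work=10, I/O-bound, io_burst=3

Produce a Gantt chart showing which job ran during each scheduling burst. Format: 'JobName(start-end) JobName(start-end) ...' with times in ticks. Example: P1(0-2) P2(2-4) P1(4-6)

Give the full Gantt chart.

Answer: P1(0-2) P2(2-4) P3(4-6) P1(6-8) P1(8-10) P1(10-12) P2(12-16) P3(16-19) P3(19-21) P3(21-24) P2(24-32) P2(32-33)

Derivation:
t=0-2: P1@Q0 runs 2, rem=6, I/O yield, promote→Q0. Q0=[P2,P3,P1] Q1=[] Q2=[]
t=2-4: P2@Q0 runs 2, rem=13, quantum used, demote→Q1. Q0=[P3,P1] Q1=[P2] Q2=[]
t=4-6: P3@Q0 runs 2, rem=8, quantum used, demote→Q1. Q0=[P1] Q1=[P2,P3] Q2=[]
t=6-8: P1@Q0 runs 2, rem=4, I/O yield, promote→Q0. Q0=[P1] Q1=[P2,P3] Q2=[]
t=8-10: P1@Q0 runs 2, rem=2, I/O yield, promote→Q0. Q0=[P1] Q1=[P2,P3] Q2=[]
t=10-12: P1@Q0 runs 2, rem=0, completes. Q0=[] Q1=[P2,P3] Q2=[]
t=12-16: P2@Q1 runs 4, rem=9, quantum used, demote→Q2. Q0=[] Q1=[P3] Q2=[P2]
t=16-19: P3@Q1 runs 3, rem=5, I/O yield, promote→Q0. Q0=[P3] Q1=[] Q2=[P2]
t=19-21: P3@Q0 runs 2, rem=3, quantum used, demote→Q1. Q0=[] Q1=[P3] Q2=[P2]
t=21-24: P3@Q1 runs 3, rem=0, completes. Q0=[] Q1=[] Q2=[P2]
t=24-32: P2@Q2 runs 8, rem=1, quantum used, demote→Q2. Q0=[] Q1=[] Q2=[P2]
t=32-33: P2@Q2 runs 1, rem=0, completes. Q0=[] Q1=[] Q2=[]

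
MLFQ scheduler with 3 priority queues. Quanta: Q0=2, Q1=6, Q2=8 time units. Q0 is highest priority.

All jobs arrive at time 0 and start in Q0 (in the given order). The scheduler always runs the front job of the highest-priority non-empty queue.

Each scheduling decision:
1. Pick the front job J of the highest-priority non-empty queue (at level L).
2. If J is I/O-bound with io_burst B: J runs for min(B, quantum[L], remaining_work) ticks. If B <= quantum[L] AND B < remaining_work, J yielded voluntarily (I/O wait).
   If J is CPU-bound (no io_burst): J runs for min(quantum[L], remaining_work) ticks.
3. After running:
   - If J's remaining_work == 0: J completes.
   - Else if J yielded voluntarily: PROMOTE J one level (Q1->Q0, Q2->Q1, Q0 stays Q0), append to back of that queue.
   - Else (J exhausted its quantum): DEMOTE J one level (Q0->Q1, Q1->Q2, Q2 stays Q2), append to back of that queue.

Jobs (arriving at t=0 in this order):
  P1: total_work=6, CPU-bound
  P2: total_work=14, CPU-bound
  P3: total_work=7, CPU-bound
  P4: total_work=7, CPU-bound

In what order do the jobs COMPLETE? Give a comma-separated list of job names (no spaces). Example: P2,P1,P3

Answer: P1,P3,P4,P2

Derivation:
t=0-2: P1@Q0 runs 2, rem=4, quantum used, demote→Q1. Q0=[P2,P3,P4] Q1=[P1] Q2=[]
t=2-4: P2@Q0 runs 2, rem=12, quantum used, demote→Q1. Q0=[P3,P4] Q1=[P1,P2] Q2=[]
t=4-6: P3@Q0 runs 2, rem=5, quantum used, demote→Q1. Q0=[P4] Q1=[P1,P2,P3] Q2=[]
t=6-8: P4@Q0 runs 2, rem=5, quantum used, demote→Q1. Q0=[] Q1=[P1,P2,P3,P4] Q2=[]
t=8-12: P1@Q1 runs 4, rem=0, completes. Q0=[] Q1=[P2,P3,P4] Q2=[]
t=12-18: P2@Q1 runs 6, rem=6, quantum used, demote→Q2. Q0=[] Q1=[P3,P4] Q2=[P2]
t=18-23: P3@Q1 runs 5, rem=0, completes. Q0=[] Q1=[P4] Q2=[P2]
t=23-28: P4@Q1 runs 5, rem=0, completes. Q0=[] Q1=[] Q2=[P2]
t=28-34: P2@Q2 runs 6, rem=0, completes. Q0=[] Q1=[] Q2=[]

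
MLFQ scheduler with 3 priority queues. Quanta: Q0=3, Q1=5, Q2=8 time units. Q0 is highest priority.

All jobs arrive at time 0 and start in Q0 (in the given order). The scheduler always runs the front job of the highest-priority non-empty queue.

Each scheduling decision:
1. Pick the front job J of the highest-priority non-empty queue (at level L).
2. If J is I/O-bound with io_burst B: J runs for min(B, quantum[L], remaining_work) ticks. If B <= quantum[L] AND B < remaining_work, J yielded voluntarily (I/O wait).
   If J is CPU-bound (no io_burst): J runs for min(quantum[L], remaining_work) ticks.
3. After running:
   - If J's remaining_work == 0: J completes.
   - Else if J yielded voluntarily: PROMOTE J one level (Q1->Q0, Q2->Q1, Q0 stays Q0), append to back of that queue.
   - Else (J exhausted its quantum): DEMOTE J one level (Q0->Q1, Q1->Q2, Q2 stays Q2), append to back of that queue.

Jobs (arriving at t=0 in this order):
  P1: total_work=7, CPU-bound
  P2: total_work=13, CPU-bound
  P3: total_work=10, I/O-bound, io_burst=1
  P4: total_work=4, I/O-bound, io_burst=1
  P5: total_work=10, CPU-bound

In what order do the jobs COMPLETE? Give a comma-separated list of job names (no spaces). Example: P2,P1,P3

Answer: P4,P3,P1,P2,P5

Derivation:
t=0-3: P1@Q0 runs 3, rem=4, quantum used, demote→Q1. Q0=[P2,P3,P4,P5] Q1=[P1] Q2=[]
t=3-6: P2@Q0 runs 3, rem=10, quantum used, demote→Q1. Q0=[P3,P4,P5] Q1=[P1,P2] Q2=[]
t=6-7: P3@Q0 runs 1, rem=9, I/O yield, promote→Q0. Q0=[P4,P5,P3] Q1=[P1,P2] Q2=[]
t=7-8: P4@Q0 runs 1, rem=3, I/O yield, promote→Q0. Q0=[P5,P3,P4] Q1=[P1,P2] Q2=[]
t=8-11: P5@Q0 runs 3, rem=7, quantum used, demote→Q1. Q0=[P3,P4] Q1=[P1,P2,P5] Q2=[]
t=11-12: P3@Q0 runs 1, rem=8, I/O yield, promote→Q0. Q0=[P4,P3] Q1=[P1,P2,P5] Q2=[]
t=12-13: P4@Q0 runs 1, rem=2, I/O yield, promote→Q0. Q0=[P3,P4] Q1=[P1,P2,P5] Q2=[]
t=13-14: P3@Q0 runs 1, rem=7, I/O yield, promote→Q0. Q0=[P4,P3] Q1=[P1,P2,P5] Q2=[]
t=14-15: P4@Q0 runs 1, rem=1, I/O yield, promote→Q0. Q0=[P3,P4] Q1=[P1,P2,P5] Q2=[]
t=15-16: P3@Q0 runs 1, rem=6, I/O yield, promote→Q0. Q0=[P4,P3] Q1=[P1,P2,P5] Q2=[]
t=16-17: P4@Q0 runs 1, rem=0, completes. Q0=[P3] Q1=[P1,P2,P5] Q2=[]
t=17-18: P3@Q0 runs 1, rem=5, I/O yield, promote→Q0. Q0=[P3] Q1=[P1,P2,P5] Q2=[]
t=18-19: P3@Q0 runs 1, rem=4, I/O yield, promote→Q0. Q0=[P3] Q1=[P1,P2,P5] Q2=[]
t=19-20: P3@Q0 runs 1, rem=3, I/O yield, promote→Q0. Q0=[P3] Q1=[P1,P2,P5] Q2=[]
t=20-21: P3@Q0 runs 1, rem=2, I/O yield, promote→Q0. Q0=[P3] Q1=[P1,P2,P5] Q2=[]
t=21-22: P3@Q0 runs 1, rem=1, I/O yield, promote→Q0. Q0=[P3] Q1=[P1,P2,P5] Q2=[]
t=22-23: P3@Q0 runs 1, rem=0, completes. Q0=[] Q1=[P1,P2,P5] Q2=[]
t=23-27: P1@Q1 runs 4, rem=0, completes. Q0=[] Q1=[P2,P5] Q2=[]
t=27-32: P2@Q1 runs 5, rem=5, quantum used, demote→Q2. Q0=[] Q1=[P5] Q2=[P2]
t=32-37: P5@Q1 runs 5, rem=2, quantum used, demote→Q2. Q0=[] Q1=[] Q2=[P2,P5]
t=37-42: P2@Q2 runs 5, rem=0, completes. Q0=[] Q1=[] Q2=[P5]
t=42-44: P5@Q2 runs 2, rem=0, completes. Q0=[] Q1=[] Q2=[]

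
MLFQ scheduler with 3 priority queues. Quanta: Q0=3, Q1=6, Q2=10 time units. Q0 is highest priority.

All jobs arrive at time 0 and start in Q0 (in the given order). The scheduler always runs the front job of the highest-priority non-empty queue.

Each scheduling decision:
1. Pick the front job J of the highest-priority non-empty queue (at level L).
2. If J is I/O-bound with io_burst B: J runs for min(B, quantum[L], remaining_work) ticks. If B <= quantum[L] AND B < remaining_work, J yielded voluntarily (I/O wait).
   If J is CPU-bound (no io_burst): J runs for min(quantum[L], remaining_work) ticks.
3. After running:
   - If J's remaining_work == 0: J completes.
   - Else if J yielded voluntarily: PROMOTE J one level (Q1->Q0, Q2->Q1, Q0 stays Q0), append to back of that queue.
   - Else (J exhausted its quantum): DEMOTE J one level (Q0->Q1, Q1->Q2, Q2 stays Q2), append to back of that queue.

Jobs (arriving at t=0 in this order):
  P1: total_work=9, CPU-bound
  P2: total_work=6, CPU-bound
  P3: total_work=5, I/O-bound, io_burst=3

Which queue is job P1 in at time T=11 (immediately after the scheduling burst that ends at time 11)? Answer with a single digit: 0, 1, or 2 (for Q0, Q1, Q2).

Answer: 1

Derivation:
t=0-3: P1@Q0 runs 3, rem=6, quantum used, demote→Q1. Q0=[P2,P3] Q1=[P1] Q2=[]
t=3-6: P2@Q0 runs 3, rem=3, quantum used, demote→Q1. Q0=[P3] Q1=[P1,P2] Q2=[]
t=6-9: P3@Q0 runs 3, rem=2, I/O yield, promote→Q0. Q0=[P3] Q1=[P1,P2] Q2=[]
t=9-11: P3@Q0 runs 2, rem=0, completes. Q0=[] Q1=[P1,P2] Q2=[]
t=11-17: P1@Q1 runs 6, rem=0, completes. Q0=[] Q1=[P2] Q2=[]
t=17-20: P2@Q1 runs 3, rem=0, completes. Q0=[] Q1=[] Q2=[]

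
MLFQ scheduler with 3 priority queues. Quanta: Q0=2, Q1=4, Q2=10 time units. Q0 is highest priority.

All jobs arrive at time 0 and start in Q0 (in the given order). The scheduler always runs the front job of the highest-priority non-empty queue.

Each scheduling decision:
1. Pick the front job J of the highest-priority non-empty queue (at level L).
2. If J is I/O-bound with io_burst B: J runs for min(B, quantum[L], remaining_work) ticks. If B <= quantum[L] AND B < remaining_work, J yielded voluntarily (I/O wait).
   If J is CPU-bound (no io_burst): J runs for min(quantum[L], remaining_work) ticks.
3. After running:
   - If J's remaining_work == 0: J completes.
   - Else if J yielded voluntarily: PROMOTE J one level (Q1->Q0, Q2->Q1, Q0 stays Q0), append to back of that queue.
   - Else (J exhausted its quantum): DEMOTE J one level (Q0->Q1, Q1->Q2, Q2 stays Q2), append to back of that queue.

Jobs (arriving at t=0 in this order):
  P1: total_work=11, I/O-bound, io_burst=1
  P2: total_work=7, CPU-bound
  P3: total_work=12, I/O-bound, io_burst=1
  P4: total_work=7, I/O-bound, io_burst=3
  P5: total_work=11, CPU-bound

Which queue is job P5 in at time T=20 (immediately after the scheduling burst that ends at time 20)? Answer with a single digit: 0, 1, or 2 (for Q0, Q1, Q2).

t=0-1: P1@Q0 runs 1, rem=10, I/O yield, promote→Q0. Q0=[P2,P3,P4,P5,P1] Q1=[] Q2=[]
t=1-3: P2@Q0 runs 2, rem=5, quantum used, demote→Q1. Q0=[P3,P4,P5,P1] Q1=[P2] Q2=[]
t=3-4: P3@Q0 runs 1, rem=11, I/O yield, promote→Q0. Q0=[P4,P5,P1,P3] Q1=[P2] Q2=[]
t=4-6: P4@Q0 runs 2, rem=5, quantum used, demote→Q1. Q0=[P5,P1,P3] Q1=[P2,P4] Q2=[]
t=6-8: P5@Q0 runs 2, rem=9, quantum used, demote→Q1. Q0=[P1,P3] Q1=[P2,P4,P5] Q2=[]
t=8-9: P1@Q0 runs 1, rem=9, I/O yield, promote→Q0. Q0=[P3,P1] Q1=[P2,P4,P5] Q2=[]
t=9-10: P3@Q0 runs 1, rem=10, I/O yield, promote→Q0. Q0=[P1,P3] Q1=[P2,P4,P5] Q2=[]
t=10-11: P1@Q0 runs 1, rem=8, I/O yield, promote→Q0. Q0=[P3,P1] Q1=[P2,P4,P5] Q2=[]
t=11-12: P3@Q0 runs 1, rem=9, I/O yield, promote→Q0. Q0=[P1,P3] Q1=[P2,P4,P5] Q2=[]
t=12-13: P1@Q0 runs 1, rem=7, I/O yield, promote→Q0. Q0=[P3,P1] Q1=[P2,P4,P5] Q2=[]
t=13-14: P3@Q0 runs 1, rem=8, I/O yield, promote→Q0. Q0=[P1,P3] Q1=[P2,P4,P5] Q2=[]
t=14-15: P1@Q0 runs 1, rem=6, I/O yield, promote→Q0. Q0=[P3,P1] Q1=[P2,P4,P5] Q2=[]
t=15-16: P3@Q0 runs 1, rem=7, I/O yield, promote→Q0. Q0=[P1,P3] Q1=[P2,P4,P5] Q2=[]
t=16-17: P1@Q0 runs 1, rem=5, I/O yield, promote→Q0. Q0=[P3,P1] Q1=[P2,P4,P5] Q2=[]
t=17-18: P3@Q0 runs 1, rem=6, I/O yield, promote→Q0. Q0=[P1,P3] Q1=[P2,P4,P5] Q2=[]
t=18-19: P1@Q0 runs 1, rem=4, I/O yield, promote→Q0. Q0=[P3,P1] Q1=[P2,P4,P5] Q2=[]
t=19-20: P3@Q0 runs 1, rem=5, I/O yield, promote→Q0. Q0=[P1,P3] Q1=[P2,P4,P5] Q2=[]
t=20-21: P1@Q0 runs 1, rem=3, I/O yield, promote→Q0. Q0=[P3,P1] Q1=[P2,P4,P5] Q2=[]
t=21-22: P3@Q0 runs 1, rem=4, I/O yield, promote→Q0. Q0=[P1,P3] Q1=[P2,P4,P5] Q2=[]
t=22-23: P1@Q0 runs 1, rem=2, I/O yield, promote→Q0. Q0=[P3,P1] Q1=[P2,P4,P5] Q2=[]
t=23-24: P3@Q0 runs 1, rem=3, I/O yield, promote→Q0. Q0=[P1,P3] Q1=[P2,P4,P5] Q2=[]
t=24-25: P1@Q0 runs 1, rem=1, I/O yield, promote→Q0. Q0=[P3,P1] Q1=[P2,P4,P5] Q2=[]
t=25-26: P3@Q0 runs 1, rem=2, I/O yield, promote→Q0. Q0=[P1,P3] Q1=[P2,P4,P5] Q2=[]
t=26-27: P1@Q0 runs 1, rem=0, completes. Q0=[P3] Q1=[P2,P4,P5] Q2=[]
t=27-28: P3@Q0 runs 1, rem=1, I/O yield, promote→Q0. Q0=[P3] Q1=[P2,P4,P5] Q2=[]
t=28-29: P3@Q0 runs 1, rem=0, completes. Q0=[] Q1=[P2,P4,P5] Q2=[]
t=29-33: P2@Q1 runs 4, rem=1, quantum used, demote→Q2. Q0=[] Q1=[P4,P5] Q2=[P2]
t=33-36: P4@Q1 runs 3, rem=2, I/O yield, promote→Q0. Q0=[P4] Q1=[P5] Q2=[P2]
t=36-38: P4@Q0 runs 2, rem=0, completes. Q0=[] Q1=[P5] Q2=[P2]
t=38-42: P5@Q1 runs 4, rem=5, quantum used, demote→Q2. Q0=[] Q1=[] Q2=[P2,P5]
t=42-43: P2@Q2 runs 1, rem=0, completes. Q0=[] Q1=[] Q2=[P5]
t=43-48: P5@Q2 runs 5, rem=0, completes. Q0=[] Q1=[] Q2=[]

Answer: 1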